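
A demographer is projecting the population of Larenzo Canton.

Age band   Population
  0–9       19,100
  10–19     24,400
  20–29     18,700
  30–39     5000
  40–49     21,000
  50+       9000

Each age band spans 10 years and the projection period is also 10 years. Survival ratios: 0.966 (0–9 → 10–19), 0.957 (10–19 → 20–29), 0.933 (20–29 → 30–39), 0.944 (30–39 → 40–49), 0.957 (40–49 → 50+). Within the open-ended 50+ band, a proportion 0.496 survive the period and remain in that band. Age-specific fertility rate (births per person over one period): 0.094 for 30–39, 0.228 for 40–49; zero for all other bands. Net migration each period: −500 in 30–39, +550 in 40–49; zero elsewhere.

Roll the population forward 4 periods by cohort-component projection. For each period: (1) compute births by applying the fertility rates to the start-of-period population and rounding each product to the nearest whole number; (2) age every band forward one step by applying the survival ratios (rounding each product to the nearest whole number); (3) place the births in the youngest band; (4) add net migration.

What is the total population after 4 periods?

65884

Let group 1 be 0–9 through group 6 = 50+.
Period 1.
Births: 5000 × 0.094 = 470, 21000 × 0.228 = 4788 ⇒ total 5258
Group 2: 19100 × 0.966 = 18451
Group 3: 24400 × 0.957 = 23351
Group 4: 18700 × 0.933 = 17447
Group 5: 5000 × 0.944 = 4720
Group 6: 21000 × 0.957 + 9000 × 0.496 = 20097 + 4464 = 24561
Net migration: Group 4 − 500 → 16947; Group 5 + 550 → 5270
Population now: 0–9=5258, 10–19=18451, 20–29=23351, 30–39=16947, 40–49=5270, 50+=24561
Period 2.
Births: 16947 × 0.094 = 1593, 5270 × 0.228 = 1202 ⇒ total 2795
Group 2: 5258 × 0.966 = 5079
Group 3: 18451 × 0.957 = 17658
Group 4: 23351 × 0.933 = 21786
Group 5: 16947 × 0.944 = 15998
Group 6: 5270 × 0.957 + 24561 × 0.496 = 5043 + 12182 = 17225
Net migration: Group 4 − 500 → 21286; Group 5 + 550 → 16548
Population now: 0–9=2795, 10–19=5079, 20–29=17658, 30–39=21286, 40–49=16548, 50+=17225
Period 3.
Births: 21286 × 0.094 = 2001, 16548 × 0.228 = 3773 ⇒ total 5774
Group 2: 2795 × 0.966 = 2700
Group 3: 5079 × 0.957 = 4861
Group 4: 17658 × 0.933 = 16475
Group 5: 21286 × 0.944 = 20094
Group 6: 16548 × 0.957 + 17225 × 0.496 = 15836 + 8544 = 24380
Net migration: Group 4 − 500 → 15975; Group 5 + 550 → 20644
Population now: 0–9=5774, 10–19=2700, 20–29=4861, 30–39=15975, 40–49=20644, 50+=24380
Period 4.
Births: 15975 × 0.094 = 1502, 20644 × 0.228 = 4707 ⇒ total 6209
Group 2: 5774 × 0.966 = 5578
Group 3: 2700 × 0.957 = 2584
Group 4: 4861 × 0.933 = 4535
Group 5: 15975 × 0.944 = 15080
Group 6: 20644 × 0.957 + 24380 × 0.496 = 19756 + 12092 = 31848
Net migration: Group 4 − 500 → 4035; Group 5 + 550 → 15630
Population now: 0–9=6209, 10–19=5578, 20–29=2584, 30–39=4035, 40–49=15630, 50+=31848
Total after period 4: 6209 + 5578 + 2584 + 4035 + 15630 + 31848 = 65884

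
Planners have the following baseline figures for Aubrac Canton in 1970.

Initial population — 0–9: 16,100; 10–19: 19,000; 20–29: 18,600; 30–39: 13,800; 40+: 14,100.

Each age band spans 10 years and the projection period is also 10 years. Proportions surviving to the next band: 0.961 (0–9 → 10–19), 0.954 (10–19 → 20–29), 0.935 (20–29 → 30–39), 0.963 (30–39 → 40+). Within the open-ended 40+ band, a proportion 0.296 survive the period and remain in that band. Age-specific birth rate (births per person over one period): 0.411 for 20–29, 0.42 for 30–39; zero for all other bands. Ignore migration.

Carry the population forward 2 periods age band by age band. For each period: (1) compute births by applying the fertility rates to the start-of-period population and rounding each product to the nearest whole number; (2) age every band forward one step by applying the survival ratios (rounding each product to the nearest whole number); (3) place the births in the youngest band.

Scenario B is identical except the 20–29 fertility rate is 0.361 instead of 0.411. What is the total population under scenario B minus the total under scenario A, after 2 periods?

-1801

Let group 1 be 0–9 through group 5 = 40+.
Period 1:
Births: 18600 × 0.411 = 7645  |  13800 × 0.42 = 5796 ⇒ total 13441
Group 2: 16100 × 0.961 = 15472
Group 3: 19000 × 0.954 = 18126
Group 4: 18600 × 0.935 = 17391
Group 5: 13800 × 0.963 + 14100 × 0.296 = 13289 + 4174 = 17463
Giving 13441 / 15472 / 18126 / 17391 / 17463.
Period 2:
Births: 18126 × 0.411 = 7450  |  17391 × 0.42 = 7304 ⇒ total 14754
Group 2: 13441 × 0.961 = 12917
Group 3: 15472 × 0.954 = 14760
Group 4: 18126 × 0.935 = 16948
Group 5: 17391 × 0.963 + 17463 × 0.296 = 16748 + 5169 = 21917
Giving 14754 / 12917 / 14760 / 16948 / 21917.
Scenario A total after 2 periods: 81296
Scenario B projection —
Period 1:
Births: 18600 × 0.361 = 6715  |  13800 × 0.42 = 5796 ⇒ total 12511
Group 2: 16100 × 0.961 = 15472
Group 3: 19000 × 0.954 = 18126
Group 4: 18600 × 0.935 = 17391
Group 5: 13800 × 0.963 + 14100 × 0.296 = 13289 + 4174 = 17463
Giving 12511 / 15472 / 18126 / 17391 / 17463.
Period 2:
Births: 18126 × 0.361 = 6543  |  17391 × 0.42 = 7304 ⇒ total 13847
Group 2: 12511 × 0.961 = 12023
Group 3: 15472 × 0.954 = 14760
Group 4: 18126 × 0.935 = 16948
Group 5: 17391 × 0.963 + 17463 × 0.296 = 16748 + 5169 = 21917
Giving 13847 / 12023 / 14760 / 16948 / 21917.
Scenario B total after 2 periods: 79495
Difference B − A = 79495 − 81296 = -1801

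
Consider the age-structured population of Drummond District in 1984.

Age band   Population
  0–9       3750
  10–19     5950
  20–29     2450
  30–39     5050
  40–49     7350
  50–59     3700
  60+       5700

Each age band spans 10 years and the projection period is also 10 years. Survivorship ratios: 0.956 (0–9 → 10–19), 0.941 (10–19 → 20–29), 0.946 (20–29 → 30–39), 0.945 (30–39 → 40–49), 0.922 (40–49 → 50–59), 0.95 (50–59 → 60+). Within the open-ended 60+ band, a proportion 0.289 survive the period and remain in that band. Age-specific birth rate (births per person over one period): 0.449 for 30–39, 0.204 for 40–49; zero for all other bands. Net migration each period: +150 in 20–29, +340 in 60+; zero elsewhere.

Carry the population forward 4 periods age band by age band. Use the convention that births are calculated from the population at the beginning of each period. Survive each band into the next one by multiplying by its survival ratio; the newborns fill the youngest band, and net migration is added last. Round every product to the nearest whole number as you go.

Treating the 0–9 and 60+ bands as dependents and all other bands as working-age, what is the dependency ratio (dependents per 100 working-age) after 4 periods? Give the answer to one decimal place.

Numbering the groups 1..7 from youngest to oldest:
[period 1]
Births: 5050 * 0.449 = 2267, 7350 * 0.204 = 1499 ⇒ total 3766
Group 2: 3750 * 0.956 = 3585
Group 3: 5950 * 0.941 = 5599
Group 4: 2450 * 0.946 = 2318
Group 5: 5050 * 0.945 = 4772
Group 6: 7350 * 0.922 = 6777
Group 7: 3700 * 0.95 + 5700 * 0.289 = 3515 + 1647 = 5162
Net migration: Group 3 + 150 → 5749; Group 7 + 340 → 5502
→ [3766, 3585, 5749, 2318, 4772, 6777, 5502]
[period 2]
Births: 2318 * 0.449 = 1041, 4772 * 0.204 = 973 ⇒ total 2014
Group 2: 3766 * 0.956 = 3600
Group 3: 3585 * 0.941 = 3373
Group 4: 5749 * 0.946 = 5439
Group 5: 2318 * 0.945 = 2191
Group 6: 4772 * 0.922 = 4400
Group 7: 6777 * 0.95 + 5502 * 0.289 = 6438 + 1590 = 8028
Net migration: Group 3 + 150 → 3523; Group 7 + 340 → 8368
→ [2014, 3600, 3523, 5439, 2191, 4400, 8368]
[period 3]
Births: 5439 * 0.449 = 2442, 2191 * 0.204 = 447 ⇒ total 2889
Group 2: 2014 * 0.956 = 1925
Group 3: 3600 * 0.941 = 3388
Group 4: 3523 * 0.946 = 3333
Group 5: 5439 * 0.945 = 5140
Group 6: 2191 * 0.922 = 2020
Group 7: 4400 * 0.95 + 8368 * 0.289 = 4180 + 2418 = 6598
Net migration: Group 3 + 150 → 3538; Group 7 + 340 → 6938
→ [2889, 1925, 3538, 3333, 5140, 2020, 6938]
[period 4]
Births: 3333 * 0.449 = 1497, 5140 * 0.204 = 1049 ⇒ total 2546
Group 2: 2889 * 0.956 = 2762
Group 3: 1925 * 0.941 = 1811
Group 4: 3538 * 0.946 = 3347
Group 5: 3333 * 0.945 = 3150
Group 6: 5140 * 0.922 = 4739
Group 7: 2020 * 0.95 + 6938 * 0.289 = 1919 + 2005 = 3924
Net migration: Group 3 + 150 → 1961; Group 7 + 340 → 4264
→ [2546, 2762, 1961, 3347, 3150, 4739, 4264]
Dependents (band 0–9 + band 60+) = 2546 + 4264 = 6810; working-age = 15959; ratio = 6810/15959 × 100 = 42.7

42.7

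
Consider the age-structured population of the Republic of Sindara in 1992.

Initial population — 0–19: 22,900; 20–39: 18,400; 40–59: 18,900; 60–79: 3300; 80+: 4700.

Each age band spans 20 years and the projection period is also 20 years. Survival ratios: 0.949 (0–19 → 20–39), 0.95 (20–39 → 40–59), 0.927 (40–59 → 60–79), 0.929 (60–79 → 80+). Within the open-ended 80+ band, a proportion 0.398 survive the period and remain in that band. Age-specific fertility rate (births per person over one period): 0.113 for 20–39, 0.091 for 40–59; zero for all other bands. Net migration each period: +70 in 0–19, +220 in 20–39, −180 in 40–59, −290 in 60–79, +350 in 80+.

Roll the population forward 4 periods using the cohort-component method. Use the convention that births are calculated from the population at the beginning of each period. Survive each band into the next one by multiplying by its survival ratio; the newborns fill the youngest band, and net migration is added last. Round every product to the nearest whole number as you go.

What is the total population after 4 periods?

Period 1.
Births: 18400 * 0.113 = 2079 ; 18900 * 0.091 = 1720 ⇒ total 3799
20–39: 22900 * 0.949 = 21732
40–59: 18400 * 0.95 = 17480
60–79: 18900 * 0.927 = 17520
80+: 3300 * 0.929 + 4700 * 0.398 = 3066 + 1871 = 4937
Net migration: 0–19 + 70 → 3869; 20–39 + 220 → 21952; 40–59 − 180 → 17300; 60–79 − 290 → 17230; 80+ + 350 → 5287
Giving 3869 / 21952 / 17300 / 17230 / 5287.
Period 2.
Births: 21952 * 0.113 = 2481 ; 17300 * 0.091 = 1574 ⇒ total 4055
20–39: 3869 * 0.949 = 3672
40–59: 21952 * 0.95 = 20854
60–79: 17300 * 0.927 = 16037
80+: 17230 * 0.929 + 5287 * 0.398 = 16007 + 2104 = 18111
Net migration: 0–19 + 70 → 4125; 20–39 + 220 → 3892; 40–59 − 180 → 20674; 60–79 − 290 → 15747; 80+ + 350 → 18461
Giving 4125 / 3892 / 20674 / 15747 / 18461.
Period 3.
Births: 3892 * 0.113 = 440 ; 20674 * 0.091 = 1881 ⇒ total 2321
20–39: 4125 * 0.949 = 3915
40–59: 3892 * 0.95 = 3697
60–79: 20674 * 0.927 = 19165
80+: 15747 * 0.929 + 18461 * 0.398 = 14629 + 7347 = 21976
Net migration: 0–19 + 70 → 2391; 20–39 + 220 → 4135; 40–59 − 180 → 3517; 60–79 − 290 → 18875; 80+ + 350 → 22326
Giving 2391 / 4135 / 3517 / 18875 / 22326.
Period 4.
Births: 4135 * 0.113 = 467 ; 3517 * 0.091 = 320 ⇒ total 787
20–39: 2391 * 0.949 = 2269
40–59: 4135 * 0.95 = 3928
60–79: 3517 * 0.927 = 3260
80+: 18875 * 0.929 + 22326 * 0.398 = 17535 + 8886 = 26421
Net migration: 0–19 + 70 → 857; 20–39 + 220 → 2489; 40–59 − 180 → 3748; 60–79 − 290 → 2970; 80+ + 350 → 26771
Giving 857 / 2489 / 3748 / 2970 / 26771.
Total after period 4: 857 + 2489 + 3748 + 2970 + 26771 = 36835

36835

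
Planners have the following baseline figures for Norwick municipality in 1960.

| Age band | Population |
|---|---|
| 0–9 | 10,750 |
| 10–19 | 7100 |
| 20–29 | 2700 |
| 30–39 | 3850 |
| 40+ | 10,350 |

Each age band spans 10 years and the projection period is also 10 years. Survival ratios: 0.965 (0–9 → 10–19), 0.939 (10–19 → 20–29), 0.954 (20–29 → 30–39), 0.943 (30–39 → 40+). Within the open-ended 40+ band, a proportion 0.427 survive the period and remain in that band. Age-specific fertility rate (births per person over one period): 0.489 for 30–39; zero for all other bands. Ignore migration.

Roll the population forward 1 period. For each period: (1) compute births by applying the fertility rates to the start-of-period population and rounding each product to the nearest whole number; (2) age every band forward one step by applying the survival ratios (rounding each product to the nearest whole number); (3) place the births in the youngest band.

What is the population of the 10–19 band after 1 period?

Call the groups 1 to 5, youngest first.
— Period 1 —
Births: 3850 * 0.489 = 1883
Group 2: 10750 * 0.965 = 10374
Group 3: 7100 * 0.939 = 6667
Group 4: 2700 * 0.954 = 2576
Group 5: 3850 * 0.943 + 10350 * 0.427 = 3631 + 4419 = 8050
→ [1883, 10374, 6667, 2576, 8050]

10374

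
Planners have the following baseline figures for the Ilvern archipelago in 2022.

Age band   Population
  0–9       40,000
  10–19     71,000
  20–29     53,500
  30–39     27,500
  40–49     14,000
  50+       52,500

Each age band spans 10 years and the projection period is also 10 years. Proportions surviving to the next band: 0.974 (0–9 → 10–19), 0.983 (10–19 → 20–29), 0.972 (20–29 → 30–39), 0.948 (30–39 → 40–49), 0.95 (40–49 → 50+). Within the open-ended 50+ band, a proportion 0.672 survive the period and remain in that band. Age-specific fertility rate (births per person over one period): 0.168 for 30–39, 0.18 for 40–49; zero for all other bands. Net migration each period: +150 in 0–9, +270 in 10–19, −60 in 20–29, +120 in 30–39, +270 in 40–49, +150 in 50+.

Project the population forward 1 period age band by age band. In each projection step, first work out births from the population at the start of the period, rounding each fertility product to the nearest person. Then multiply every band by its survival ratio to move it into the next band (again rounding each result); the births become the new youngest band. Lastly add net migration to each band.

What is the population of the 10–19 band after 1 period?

Numbering the groups 1..6 from youngest to oldest:
[period 1]
Births: 27500 × 0.168 = 4620  |  14000 × 0.18 = 2520 → 7140
Group 2: 40000 × 0.974 = 38960
Group 3: 71000 × 0.983 = 69793
Group 4: 53500 × 0.972 = 52002
Group 5: 27500 × 0.948 = 26070
Group 6: 14000 × 0.95 + 52500 × 0.672 = 13300 + 35280 = 48580
Net migration: Group 1 + 150 → 7290; Group 2 + 270 → 39230; Group 3 − 60 → 69733; Group 4 + 120 → 52122; Group 5 + 270 → 26340; Group 6 + 150 → 48730
Giving 7290 / 39230 / 69733 / 52122 / 26340 / 48730.

39230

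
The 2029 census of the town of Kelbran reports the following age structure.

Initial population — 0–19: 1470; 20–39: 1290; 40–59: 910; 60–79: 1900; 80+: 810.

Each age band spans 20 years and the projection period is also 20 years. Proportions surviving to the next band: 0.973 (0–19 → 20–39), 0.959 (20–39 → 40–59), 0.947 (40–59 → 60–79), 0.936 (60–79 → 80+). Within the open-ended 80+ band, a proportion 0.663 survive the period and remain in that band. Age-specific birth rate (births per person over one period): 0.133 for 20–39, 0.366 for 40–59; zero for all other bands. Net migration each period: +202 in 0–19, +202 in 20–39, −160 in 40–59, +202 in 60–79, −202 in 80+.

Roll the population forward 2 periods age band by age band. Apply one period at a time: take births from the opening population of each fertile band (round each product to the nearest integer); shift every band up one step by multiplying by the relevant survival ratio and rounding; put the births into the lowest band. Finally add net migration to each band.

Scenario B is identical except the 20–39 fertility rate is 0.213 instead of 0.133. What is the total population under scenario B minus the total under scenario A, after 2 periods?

Numbering the groups 1..5 from youngest to oldest:
Period 1.
Births: 1290 × 0.133 = 172  |  910 × 0.366 = 333 → 505
Group 2: 1470 × 0.973 = 1430
Group 3: 1290 × 0.959 = 1237
Group 4: 910 × 0.947 = 862
Group 5: 1900 × 0.936 + 810 × 0.663 = 1778 + 537 = 2315
Net migration: Group 1 + 202 → 707; Group 2 + 202 → 1632; Group 3 − 160 → 1077; Group 4 + 202 → 1064; Group 5 − 202 → 2113
Population now: 0–19=707, 20–39=1632, 40–59=1077, 60–79=1064, 80+=2113
Period 2.
Births: 1632 × 0.133 = 217  |  1077 × 0.366 = 394 → 611
Group 2: 707 × 0.973 = 688
Group 3: 1632 × 0.959 = 1565
Group 4: 1077 × 0.947 = 1020
Group 5: 1064 × 0.936 + 2113 × 0.663 = 996 + 1401 = 2397
Net migration: Group 1 + 202 → 813; Group 2 + 202 → 890; Group 3 − 160 → 1405; Group 4 + 202 → 1222; Group 5 − 202 → 2195
Population now: 0–19=813, 20–39=890, 40–59=1405, 60–79=1222, 80+=2195
Scenario A total after 2 periods: 6525
Scenario B projection —
Period 1.
Births: 1290 × 0.213 = 275  |  910 × 0.366 = 333 → 608
Group 2: 1470 × 0.973 = 1430
Group 3: 1290 × 0.959 = 1237
Group 4: 910 × 0.947 = 862
Group 5: 1900 × 0.936 + 810 × 0.663 = 1778 + 537 = 2315
Net migration: Group 1 + 202 → 810; Group 2 + 202 → 1632; Group 3 − 160 → 1077; Group 4 + 202 → 1064; Group 5 − 202 → 2113
Population now: 0–19=810, 20–39=1632, 40–59=1077, 60–79=1064, 80+=2113
Period 2.
Births: 1632 × 0.213 = 348  |  1077 × 0.366 = 394 → 742
Group 2: 810 × 0.973 = 788
Group 3: 1632 × 0.959 = 1565
Group 4: 1077 × 0.947 = 1020
Group 5: 1064 × 0.936 + 2113 × 0.663 = 996 + 1401 = 2397
Net migration: Group 1 + 202 → 944; Group 2 + 202 → 990; Group 3 − 160 → 1405; Group 4 + 202 → 1222; Group 5 − 202 → 2195
Population now: 0–19=944, 20–39=990, 40–59=1405, 60–79=1222, 80+=2195
Scenario B total after 2 periods: 6756
Difference B − A = 6756 − 6525 = 231

231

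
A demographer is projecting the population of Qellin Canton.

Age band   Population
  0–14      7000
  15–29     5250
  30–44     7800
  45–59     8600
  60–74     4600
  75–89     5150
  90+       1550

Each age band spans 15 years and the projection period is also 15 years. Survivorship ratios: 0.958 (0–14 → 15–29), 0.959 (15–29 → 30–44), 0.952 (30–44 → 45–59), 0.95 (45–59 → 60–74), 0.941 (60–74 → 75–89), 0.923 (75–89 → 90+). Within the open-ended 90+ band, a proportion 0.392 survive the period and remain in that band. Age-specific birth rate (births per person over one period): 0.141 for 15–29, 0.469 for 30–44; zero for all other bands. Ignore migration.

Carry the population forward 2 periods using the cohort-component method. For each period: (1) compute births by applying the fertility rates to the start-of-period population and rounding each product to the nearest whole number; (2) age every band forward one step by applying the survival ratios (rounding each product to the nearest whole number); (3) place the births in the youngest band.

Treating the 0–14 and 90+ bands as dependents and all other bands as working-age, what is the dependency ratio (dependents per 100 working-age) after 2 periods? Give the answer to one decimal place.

Numbering the bands 1..7 from youngest to oldest:
After projecting period 1:
Births: 5250 × 0.141 = 740  |  7800 × 0.469 = 3658 → total 4398
Band 2: 7000 × 0.958 = 6706
Band 3: 5250 × 0.959 = 5035
Band 4: 7800 × 0.952 = 7426
Band 5: 8600 × 0.95 = 8170
Band 6: 4600 × 0.941 = 4329
Band 7: 5150 × 0.923 + 1550 × 0.392 = 4753 + 608 = 5361
Population now: 0–14=4398, 15–29=6706, 30–44=5035, 45–59=7426, 60–74=8170, 75–89=4329, 90+=5361
After projecting period 2:
Births: 6706 × 0.141 = 946  |  5035 × 0.469 = 2361 → total 3307
Band 2: 4398 × 0.958 = 4213
Band 3: 6706 × 0.959 = 6431
Band 4: 5035 × 0.952 = 4793
Band 5: 7426 × 0.95 = 7055
Band 6: 8170 × 0.941 = 7688
Band 7: 4329 × 0.923 + 5361 × 0.392 = 3996 + 2102 = 6098
Population now: 0–14=3307, 15–29=4213, 30–44=6431, 45–59=4793, 60–74=7055, 75–89=7688, 90+=6098
Dependents (band 0–14 + band 90+) = 3307 + 6098 = 9405; working-age = 30180; ratio = 9405/30180 × 100 = 31.2

31.2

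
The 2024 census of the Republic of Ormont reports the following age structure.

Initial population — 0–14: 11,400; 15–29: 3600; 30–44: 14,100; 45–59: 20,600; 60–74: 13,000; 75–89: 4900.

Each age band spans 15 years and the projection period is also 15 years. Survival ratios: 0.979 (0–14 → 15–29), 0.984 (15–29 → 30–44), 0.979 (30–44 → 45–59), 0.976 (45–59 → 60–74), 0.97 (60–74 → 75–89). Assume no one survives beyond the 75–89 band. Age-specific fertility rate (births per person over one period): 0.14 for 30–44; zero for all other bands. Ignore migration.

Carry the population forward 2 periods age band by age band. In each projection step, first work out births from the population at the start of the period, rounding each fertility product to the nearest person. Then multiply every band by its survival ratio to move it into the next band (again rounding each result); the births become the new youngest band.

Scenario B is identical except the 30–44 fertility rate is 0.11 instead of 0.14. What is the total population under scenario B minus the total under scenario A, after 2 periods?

[period 1]
Births: 14100 × 0.14 = 1974
15–29: 11400 × 0.979 = 11161
30–44: 3600 × 0.984 = 3542
45–59: 14100 × 0.979 = 13804
60–74: 20600 × 0.976 = 20106
75–89: 13000 × 0.97 = 12610
End of period: [1974, 11161, 3542, 13804, 20106, 12610]
[period 2]
Births: 3542 × 0.14 = 496
15–29: 1974 × 0.979 = 1933
30–44: 11161 × 0.984 = 10982
45–59: 3542 × 0.979 = 3468
60–74: 13804 × 0.976 = 13473
75–89: 20106 × 0.97 = 19503
End of period: [496, 1933, 10982, 3468, 13473, 19503]
Scenario A total after 2 periods: 49855
Scenario B projection —
[period 1]
Births: 14100 × 0.11 = 1551
15–29: 11400 × 0.979 = 11161
30–44: 3600 × 0.984 = 3542
45–59: 14100 × 0.979 = 13804
60–74: 20600 × 0.976 = 20106
75–89: 13000 × 0.97 = 12610
End of period: [1551, 11161, 3542, 13804, 20106, 12610]
[period 2]
Births: 3542 × 0.11 = 390
15–29: 1551 × 0.979 = 1518
30–44: 11161 × 0.984 = 10982
45–59: 3542 × 0.979 = 3468
60–74: 13804 × 0.976 = 13473
75–89: 20106 × 0.97 = 19503
End of period: [390, 1518, 10982, 3468, 13473, 19503]
Scenario B total after 2 periods: 49334
Difference B − A = 49334 − 49855 = -521

-521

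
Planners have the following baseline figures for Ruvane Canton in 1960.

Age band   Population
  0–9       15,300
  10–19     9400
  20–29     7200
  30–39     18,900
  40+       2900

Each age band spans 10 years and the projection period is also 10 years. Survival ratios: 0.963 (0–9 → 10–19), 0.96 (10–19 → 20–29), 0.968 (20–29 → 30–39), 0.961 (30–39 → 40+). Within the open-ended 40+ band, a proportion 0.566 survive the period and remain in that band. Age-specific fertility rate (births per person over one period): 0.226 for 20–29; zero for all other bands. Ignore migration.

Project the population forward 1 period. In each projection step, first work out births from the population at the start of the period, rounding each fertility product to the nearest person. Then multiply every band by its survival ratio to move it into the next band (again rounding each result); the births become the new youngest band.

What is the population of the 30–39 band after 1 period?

Period 1:
Births: 7200 * 0.226 = 1627
10–19: 15300 * 0.963 = 14734
20–29: 9400 * 0.96 = 9024
30–39: 7200 * 0.968 = 6970
40+: 18900 * 0.961 + 2900 * 0.566 = 18163 + 1641 = 19804
→ [1627, 14734, 9024, 6970, 19804]

6970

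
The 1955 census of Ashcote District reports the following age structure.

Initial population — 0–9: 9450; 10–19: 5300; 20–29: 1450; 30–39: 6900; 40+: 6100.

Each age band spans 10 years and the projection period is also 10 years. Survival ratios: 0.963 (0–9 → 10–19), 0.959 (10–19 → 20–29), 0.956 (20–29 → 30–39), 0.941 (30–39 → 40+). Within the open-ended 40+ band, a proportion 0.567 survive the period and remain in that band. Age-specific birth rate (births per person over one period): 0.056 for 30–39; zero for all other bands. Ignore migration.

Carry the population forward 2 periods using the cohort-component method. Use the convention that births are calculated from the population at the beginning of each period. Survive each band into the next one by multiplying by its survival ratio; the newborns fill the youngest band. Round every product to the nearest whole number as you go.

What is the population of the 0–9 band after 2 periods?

Period 1:
Births: 6900 * 0.056 = 386
10–19: 9450 * 0.963 = 9100
20–29: 5300 * 0.959 = 5083
30–39: 1450 * 0.956 = 1386
40+: 6900 * 0.941 + 6100 * 0.567 = 6493 + 3459 = 9952
End of period: [386, 9100, 5083, 1386, 9952]
Period 2:
Births: 1386 * 0.056 = 78
10–19: 386 * 0.963 = 372
20–29: 9100 * 0.959 = 8727
30–39: 5083 * 0.956 = 4859
40+: 1386 * 0.941 + 9952 * 0.567 = 1304 + 5643 = 6947
End of period: [78, 372, 8727, 4859, 6947]

78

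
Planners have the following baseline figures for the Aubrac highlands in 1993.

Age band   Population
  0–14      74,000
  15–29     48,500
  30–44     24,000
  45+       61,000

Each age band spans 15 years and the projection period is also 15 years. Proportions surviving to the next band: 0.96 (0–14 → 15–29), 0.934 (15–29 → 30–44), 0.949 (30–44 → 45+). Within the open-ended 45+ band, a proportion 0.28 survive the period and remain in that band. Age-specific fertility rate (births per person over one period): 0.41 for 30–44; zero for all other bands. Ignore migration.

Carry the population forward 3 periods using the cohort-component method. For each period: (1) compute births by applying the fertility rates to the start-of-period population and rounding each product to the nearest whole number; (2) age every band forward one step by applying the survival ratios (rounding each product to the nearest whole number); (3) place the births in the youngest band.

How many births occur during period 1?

Period 1:
Births: 24000 × 0.41 = 9840
15–29: 74000 × 0.96 = 71040
30–44: 48500 × 0.934 = 45299
45+: 24000 × 0.949 + 61000 × 0.28 = 22776 + 17080 = 39856
Population now: 0–14=9840, 15–29=71040, 30–44=45299, 45+=39856

9840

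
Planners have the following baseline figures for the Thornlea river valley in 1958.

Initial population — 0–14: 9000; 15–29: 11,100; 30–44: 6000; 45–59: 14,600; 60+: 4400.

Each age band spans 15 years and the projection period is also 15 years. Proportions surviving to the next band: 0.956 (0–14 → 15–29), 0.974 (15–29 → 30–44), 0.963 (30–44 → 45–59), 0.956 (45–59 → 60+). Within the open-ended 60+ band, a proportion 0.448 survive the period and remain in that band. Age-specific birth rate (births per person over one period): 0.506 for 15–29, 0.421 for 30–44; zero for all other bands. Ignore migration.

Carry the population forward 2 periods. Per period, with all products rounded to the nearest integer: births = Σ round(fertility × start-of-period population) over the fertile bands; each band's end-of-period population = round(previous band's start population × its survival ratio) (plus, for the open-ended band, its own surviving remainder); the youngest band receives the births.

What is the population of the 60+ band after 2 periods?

12660

Let group 1 be 0–14 through group 5 = 60+.
Period 1.
Births: 11100 × 0.506 = 5617, 6000 × 0.421 = 2526 → 8143
Group 2: 9000 × 0.956 = 8604
Group 3: 11100 × 0.974 = 10811
Group 4: 6000 × 0.963 = 5778
Group 5: 14600 × 0.956 + 4400 × 0.448 = 13958 + 1971 = 15929
→ [8143, 8604, 10811, 5778, 15929]
Period 2.
Births: 8604 × 0.506 = 4354, 10811 × 0.421 = 4551 → 8905
Group 2: 8143 × 0.956 = 7785
Group 3: 8604 × 0.974 = 8380
Group 4: 10811 × 0.963 = 10411
Group 5: 5778 × 0.956 + 15929 × 0.448 = 5524 + 7136 = 12660
→ [8905, 7785, 8380, 10411, 12660]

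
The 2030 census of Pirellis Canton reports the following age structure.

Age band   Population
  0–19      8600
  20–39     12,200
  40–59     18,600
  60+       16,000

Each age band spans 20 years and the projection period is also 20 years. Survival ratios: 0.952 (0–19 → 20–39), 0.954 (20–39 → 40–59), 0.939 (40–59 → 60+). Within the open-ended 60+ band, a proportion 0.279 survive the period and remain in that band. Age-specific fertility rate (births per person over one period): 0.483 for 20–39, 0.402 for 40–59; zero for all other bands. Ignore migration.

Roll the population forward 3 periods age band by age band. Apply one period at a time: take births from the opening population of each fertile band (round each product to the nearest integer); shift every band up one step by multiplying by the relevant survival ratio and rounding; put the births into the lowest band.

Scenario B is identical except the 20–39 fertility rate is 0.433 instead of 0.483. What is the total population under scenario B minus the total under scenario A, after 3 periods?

After projecting period 1:
Births: 12200 × 0.483 = 5893  |  18600 × 0.402 = 7477 → 13370
20–39: 8600 × 0.952 = 8187
40–59: 12200 × 0.954 = 11639
60+: 18600 × 0.939 + 16000 × 0.279 = 17465 + 4464 = 21929
→ [13370, 8187, 11639, 21929]
After projecting period 2:
Births: 8187 × 0.483 = 3954  |  11639 × 0.402 = 4679 → 8633
20–39: 13370 × 0.952 = 12728
40–59: 8187 × 0.954 = 7810
60+: 11639 × 0.939 + 21929 × 0.279 = 10929 + 6118 = 17047
→ [8633, 12728, 7810, 17047]
After projecting period 3:
Births: 12728 × 0.483 = 6148  |  7810 × 0.402 = 3140 → 9288
20–39: 8633 × 0.952 = 8219
40–59: 12728 × 0.954 = 12143
60+: 7810 × 0.939 + 17047 × 0.279 = 7334 + 4756 = 12090
→ [9288, 8219, 12143, 12090]
Scenario A total after 3 periods: 41740
Scenario B projection —
After projecting period 1:
Births: 12200 × 0.433 = 5283  |  18600 × 0.402 = 7477 → 12760
20–39: 8600 × 0.952 = 8187
40–59: 12200 × 0.954 = 11639
60+: 18600 × 0.939 + 16000 × 0.279 = 17465 + 4464 = 21929
→ [12760, 8187, 11639, 21929]
After projecting period 2:
Births: 8187 × 0.433 = 3545  |  11639 × 0.402 = 4679 → 8224
20–39: 12760 × 0.952 = 12148
40–59: 8187 × 0.954 = 7810
60+: 11639 × 0.939 + 21929 × 0.279 = 10929 + 6118 = 17047
→ [8224, 12148, 7810, 17047]
After projecting period 3:
Births: 12148 × 0.433 = 5260  |  7810 × 0.402 = 3140 → 8400
20–39: 8224 × 0.952 = 7829
40–59: 12148 × 0.954 = 11589
60+: 7810 × 0.939 + 17047 × 0.279 = 7334 + 4756 = 12090
→ [8400, 7829, 11589, 12090]
Scenario B total after 3 periods: 39908
Difference B − A = 39908 − 41740 = -1832

-1832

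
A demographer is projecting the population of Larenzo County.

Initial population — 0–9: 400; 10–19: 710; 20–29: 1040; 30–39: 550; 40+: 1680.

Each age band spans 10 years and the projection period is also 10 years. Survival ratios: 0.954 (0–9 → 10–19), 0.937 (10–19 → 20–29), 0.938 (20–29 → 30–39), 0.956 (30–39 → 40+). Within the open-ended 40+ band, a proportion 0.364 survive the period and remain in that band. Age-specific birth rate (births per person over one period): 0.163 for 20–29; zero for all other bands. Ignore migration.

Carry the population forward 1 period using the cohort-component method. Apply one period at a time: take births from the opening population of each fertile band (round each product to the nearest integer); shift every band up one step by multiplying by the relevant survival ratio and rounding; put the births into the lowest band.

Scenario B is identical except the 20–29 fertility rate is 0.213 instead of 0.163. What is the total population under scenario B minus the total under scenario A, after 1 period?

52

After projecting period 1:
Births: 1040 × 0.163 = 170
10–19: 400 × 0.954 = 382
20–29: 710 × 0.937 = 665
30–39: 1040 × 0.938 = 976
40+: 550 × 0.956 + 1680 × 0.364 = 526 + 612 = 1138
→ [170, 382, 665, 976, 1138]
Scenario A total after 1 period: 3331
Scenario B projection —
After projecting period 1:
Births: 1040 × 0.213 = 222
10–19: 400 × 0.954 = 382
20–29: 710 × 0.937 = 665
30–39: 1040 × 0.938 = 976
40+: 550 × 0.956 + 1680 × 0.364 = 526 + 612 = 1138
→ [222, 382, 665, 976, 1138]
Scenario B total after 1 period: 3383
Difference B − A = 3383 − 3331 = 52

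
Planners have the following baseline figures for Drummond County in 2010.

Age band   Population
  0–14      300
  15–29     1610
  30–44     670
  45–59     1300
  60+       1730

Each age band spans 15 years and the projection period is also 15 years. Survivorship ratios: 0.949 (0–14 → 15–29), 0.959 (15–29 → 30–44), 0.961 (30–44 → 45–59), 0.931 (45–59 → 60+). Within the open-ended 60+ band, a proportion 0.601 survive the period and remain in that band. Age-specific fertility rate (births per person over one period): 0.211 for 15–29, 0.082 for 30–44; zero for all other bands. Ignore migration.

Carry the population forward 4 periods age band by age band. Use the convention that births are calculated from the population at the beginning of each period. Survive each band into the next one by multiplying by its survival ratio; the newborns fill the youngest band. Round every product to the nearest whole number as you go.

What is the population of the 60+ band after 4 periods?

1780

Numbering the groups 1..5 from youngest to oldest:
Period 1.
Births: 1610 × 0.211 = 340  |  670 × 0.082 = 55 → total 395
Group 2: 300 × 0.949 = 285
Group 3: 1610 × 0.959 = 1544
Group 4: 670 × 0.961 = 644
Group 5: 1300 × 0.931 + 1730 × 0.601 = 1210 + 1040 = 2250
Population now: 0–14=395, 15–29=285, 30–44=1544, 45–59=644, 60+=2250
Period 2.
Births: 285 × 0.211 = 60  |  1544 × 0.082 = 127 → total 187
Group 2: 395 × 0.949 = 375
Group 3: 285 × 0.959 = 273
Group 4: 1544 × 0.961 = 1484
Group 5: 644 × 0.931 + 2250 × 0.601 = 600 + 1352 = 1952
Population now: 0–14=187, 15–29=375, 30–44=273, 45–59=1484, 60+=1952
Period 3.
Births: 375 × 0.211 = 79  |  273 × 0.082 = 22 → total 101
Group 2: 187 × 0.949 = 177
Group 3: 375 × 0.959 = 360
Group 4: 273 × 0.961 = 262
Group 5: 1484 × 0.931 + 1952 × 0.601 = 1382 + 1173 = 2555
Population now: 0–14=101, 15–29=177, 30–44=360, 45–59=262, 60+=2555
Period 4.
Births: 177 × 0.211 = 37  |  360 × 0.082 = 30 → total 67
Group 2: 101 × 0.949 = 96
Group 3: 177 × 0.959 = 170
Group 4: 360 × 0.961 = 346
Group 5: 262 × 0.931 + 2555 × 0.601 = 244 + 1536 = 1780
Population now: 0–14=67, 15–29=96, 30–44=170, 45–59=346, 60+=1780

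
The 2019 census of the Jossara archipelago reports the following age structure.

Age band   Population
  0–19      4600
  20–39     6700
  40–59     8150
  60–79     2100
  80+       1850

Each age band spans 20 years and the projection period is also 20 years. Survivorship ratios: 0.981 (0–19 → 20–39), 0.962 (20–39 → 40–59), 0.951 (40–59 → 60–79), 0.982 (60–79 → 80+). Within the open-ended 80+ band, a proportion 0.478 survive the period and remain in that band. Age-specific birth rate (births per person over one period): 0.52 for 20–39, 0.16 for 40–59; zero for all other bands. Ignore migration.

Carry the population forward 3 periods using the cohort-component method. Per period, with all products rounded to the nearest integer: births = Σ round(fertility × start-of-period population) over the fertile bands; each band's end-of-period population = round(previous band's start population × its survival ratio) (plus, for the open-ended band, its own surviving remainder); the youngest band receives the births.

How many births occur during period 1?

4788

Let band 1 be 0–19 through band 5 = 80+.
[period 1]
Births: 6700 * 0.52 = 3484, 8150 * 0.16 = 1304 → total 4788
Band 2: 4600 * 0.981 = 4513
Band 3: 6700 * 0.962 = 6445
Band 4: 8150 * 0.951 = 7751
Band 5: 2100 * 0.982 + 1850 * 0.478 = 2062 + 884 = 2946
End of period: [4788, 4513, 6445, 7751, 2946]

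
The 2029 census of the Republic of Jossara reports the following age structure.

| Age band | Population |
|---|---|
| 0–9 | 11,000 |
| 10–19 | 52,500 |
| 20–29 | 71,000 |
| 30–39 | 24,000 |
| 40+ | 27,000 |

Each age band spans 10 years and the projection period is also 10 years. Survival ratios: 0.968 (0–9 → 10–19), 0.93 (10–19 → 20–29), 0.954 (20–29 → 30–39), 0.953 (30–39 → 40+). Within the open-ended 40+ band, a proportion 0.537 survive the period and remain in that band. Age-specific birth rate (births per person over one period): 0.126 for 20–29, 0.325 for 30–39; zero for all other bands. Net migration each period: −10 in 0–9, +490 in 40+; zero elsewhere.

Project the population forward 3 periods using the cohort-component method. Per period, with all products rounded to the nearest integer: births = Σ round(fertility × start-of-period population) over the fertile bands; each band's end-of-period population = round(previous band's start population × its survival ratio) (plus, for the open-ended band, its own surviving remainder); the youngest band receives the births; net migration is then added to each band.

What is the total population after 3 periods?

After projecting period 1:
Births: 71000 × 0.126 = 8946 ; 24000 × 0.325 = 7800 ⇒ total 16746
10–19: 11000 × 0.968 = 10648
20–29: 52500 × 0.93 = 48825
30–39: 71000 × 0.954 = 67734
40+: 24000 × 0.953 + 27000 × 0.537 = 22872 + 14499 = 37371
Net migration: 0–9 − 10 → 16736; 40+ + 490 → 37861
Population now: 0–9=16736, 10–19=10648, 20–29=48825, 30–39=67734, 40+=37861
After projecting period 2:
Births: 48825 × 0.126 = 6152 ; 67734 × 0.325 = 22014 ⇒ total 28166
10–19: 16736 × 0.968 = 16200
20–29: 10648 × 0.93 = 9903
30–39: 48825 × 0.954 = 46579
40+: 67734 × 0.953 + 37861 × 0.537 = 64551 + 20331 = 84882
Net migration: 0–9 − 10 → 28156; 40+ + 490 → 85372
Population now: 0–9=28156, 10–19=16200, 20–29=9903, 30–39=46579, 40+=85372
After projecting period 3:
Births: 9903 × 0.126 = 1248 ; 46579 × 0.325 = 15138 ⇒ total 16386
10–19: 28156 × 0.968 = 27255
20–29: 16200 × 0.93 = 15066
30–39: 9903 × 0.954 = 9447
40+: 46579 × 0.953 + 85372 × 0.537 = 44390 + 45845 = 90235
Net migration: 0–9 − 10 → 16376; 40+ + 490 → 90725
Population now: 0–9=16376, 10–19=27255, 20–29=15066, 30–39=9447, 40+=90725
Total after period 3: 16376 + 27255 + 15066 + 9447 + 90725 = 158869

158869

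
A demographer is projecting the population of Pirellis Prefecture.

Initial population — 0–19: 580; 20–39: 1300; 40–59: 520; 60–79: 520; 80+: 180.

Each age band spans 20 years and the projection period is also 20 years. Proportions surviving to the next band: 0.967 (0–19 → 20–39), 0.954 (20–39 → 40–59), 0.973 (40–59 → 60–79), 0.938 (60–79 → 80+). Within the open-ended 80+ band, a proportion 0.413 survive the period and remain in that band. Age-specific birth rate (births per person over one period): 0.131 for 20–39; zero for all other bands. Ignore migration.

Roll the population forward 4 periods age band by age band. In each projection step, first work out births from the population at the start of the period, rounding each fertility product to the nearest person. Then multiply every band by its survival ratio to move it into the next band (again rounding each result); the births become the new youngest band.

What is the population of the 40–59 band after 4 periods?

68

Period 1:
Births: 1300 × 0.131 = 170
20–39: 580 × 0.967 = 561
40–59: 1300 × 0.954 = 1240
60–79: 520 × 0.973 = 506
80+: 520 × 0.938 + 180 × 0.413 = 488 + 74 = 562
End of period: [170, 561, 1240, 506, 562]
Period 2:
Births: 561 × 0.131 = 73
20–39: 170 × 0.967 = 164
40–59: 561 × 0.954 = 535
60–79: 1240 × 0.973 = 1207
80+: 506 × 0.938 + 562 × 0.413 = 475 + 232 = 707
End of period: [73, 164, 535, 1207, 707]
Period 3:
Births: 164 × 0.131 = 21
20–39: 73 × 0.967 = 71
40–59: 164 × 0.954 = 156
60–79: 535 × 0.973 = 521
80+: 1207 × 0.938 + 707 × 0.413 = 1132 + 292 = 1424
End of period: [21, 71, 156, 521, 1424]
Period 4:
Births: 71 × 0.131 = 9
20–39: 21 × 0.967 = 20
40–59: 71 × 0.954 = 68
60–79: 156 × 0.973 = 152
80+: 521 × 0.938 + 1424 × 0.413 = 489 + 588 = 1077
End of period: [9, 20, 68, 152, 1077]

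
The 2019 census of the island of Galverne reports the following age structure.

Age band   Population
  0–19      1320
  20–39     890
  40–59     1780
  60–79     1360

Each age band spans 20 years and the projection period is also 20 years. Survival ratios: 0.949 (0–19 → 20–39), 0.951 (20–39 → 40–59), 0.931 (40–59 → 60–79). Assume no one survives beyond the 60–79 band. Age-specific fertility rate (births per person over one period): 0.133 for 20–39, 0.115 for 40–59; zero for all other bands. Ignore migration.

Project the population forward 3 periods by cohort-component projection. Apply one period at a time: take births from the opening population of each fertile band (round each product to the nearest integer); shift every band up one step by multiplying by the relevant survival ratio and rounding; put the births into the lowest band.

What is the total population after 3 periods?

(Bands numbered youngest = 1 to oldest = 4.)
Period 1.
Births: 890 * 0.133 = 118  |  1780 * 0.115 = 205 — total 323
Band 2: 1320 * 0.949 = 1253
Band 3: 890 * 0.951 = 846
Band 4: 1780 * 0.931 = 1657
→ [323, 1253, 846, 1657]
Period 2.
Births: 1253 * 0.133 = 167  |  846 * 0.115 = 97 — total 264
Band 2: 323 * 0.949 = 307
Band 3: 1253 * 0.951 = 1192
Band 4: 846 * 0.931 = 788
→ [264, 307, 1192, 788]
Period 3.
Births: 307 * 0.133 = 41  |  1192 * 0.115 = 137 — total 178
Band 2: 264 * 0.949 = 251
Band 3: 307 * 0.951 = 292
Band 4: 1192 * 0.931 = 1110
→ [178, 251, 292, 1110]
Total after period 3: 178 + 251 + 292 + 1110 = 1831

1831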